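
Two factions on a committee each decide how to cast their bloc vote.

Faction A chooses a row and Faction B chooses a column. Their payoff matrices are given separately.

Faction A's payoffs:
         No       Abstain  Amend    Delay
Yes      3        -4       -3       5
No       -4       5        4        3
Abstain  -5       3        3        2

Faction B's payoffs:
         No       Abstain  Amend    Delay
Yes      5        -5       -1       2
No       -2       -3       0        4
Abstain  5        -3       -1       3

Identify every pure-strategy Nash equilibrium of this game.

The unique pure-strategy Nash equilibrium is (Yes, No).

(Yes, No): Faction A gets 3, best alternative -4; Faction B gets 5, best alternative 2. No profitable deviation — NE.
(Yes, Abstain): Faction A can switch to No (-4 → 5). Not NE.
(Yes, Amend): Faction A can switch to No (-3 → 4). Not NE.
(Yes, Delay): Faction B can switch to No (2 → 5). Not NE.
(No, No): Faction A can switch to Yes (-4 → 3). Not NE.
(No, Abstain): Faction B can switch to No (-3 → -2). Not NE.
(No, Amend): Faction B can switch to Delay (0 → 4). Not NE.
(No, Delay): Faction A can switch to Yes (3 → 5). Not NE.
(Abstain, No): Faction A can switch to Yes (-5 → 3). Not NE.
(Abstain, Abstain): Faction A can switch to No (3 → 5). Not NE.
(Abstain, Amend): Faction A can switch to No (3 → 4). Not NE.
(Abstain, Delay): Faction A can switch to Yes (2 → 5). Not NE.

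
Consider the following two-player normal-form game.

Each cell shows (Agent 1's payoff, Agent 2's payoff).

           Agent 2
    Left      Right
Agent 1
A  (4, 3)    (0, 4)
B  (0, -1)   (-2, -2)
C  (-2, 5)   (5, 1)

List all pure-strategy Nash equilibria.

There is no pure-strategy Nash equilibrium.

For each strategy profile, look for a profitable unilateral deviation.
(A, Left): Agent 2 can switch to Right (3 → 4). Not NE.
(A, Right): Agent 1 can switch to C (0 → 5). Not NE.
(B, Left): Agent 1 can switch to A (0 → 4). Not NE.
(B, Right): Agent 1 can switch to A (-2 → 0). Not NE.
(C, Left): Agent 1 can switch to A (-2 → 4). Not NE.
(C, Right): Agent 2 can switch to Left (1 → 5). Not NE.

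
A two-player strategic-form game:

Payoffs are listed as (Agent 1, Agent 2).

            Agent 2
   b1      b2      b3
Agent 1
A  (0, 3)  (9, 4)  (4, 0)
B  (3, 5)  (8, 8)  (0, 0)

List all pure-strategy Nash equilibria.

(A, b2)

Agent 1 against b1: payoffs 0, 3 → best response B.
Agent 1 against b2: payoffs 9, 8 → best response A.
Agent 1 against b3: payoffs 4, 0 → best response A.
Agent 2 against A: payoffs 3, 4, 0 → best response b2.
Agent 2 against B: payoffs 5, 8, 0 → best response b2.
Mutual best responses: (A, b2).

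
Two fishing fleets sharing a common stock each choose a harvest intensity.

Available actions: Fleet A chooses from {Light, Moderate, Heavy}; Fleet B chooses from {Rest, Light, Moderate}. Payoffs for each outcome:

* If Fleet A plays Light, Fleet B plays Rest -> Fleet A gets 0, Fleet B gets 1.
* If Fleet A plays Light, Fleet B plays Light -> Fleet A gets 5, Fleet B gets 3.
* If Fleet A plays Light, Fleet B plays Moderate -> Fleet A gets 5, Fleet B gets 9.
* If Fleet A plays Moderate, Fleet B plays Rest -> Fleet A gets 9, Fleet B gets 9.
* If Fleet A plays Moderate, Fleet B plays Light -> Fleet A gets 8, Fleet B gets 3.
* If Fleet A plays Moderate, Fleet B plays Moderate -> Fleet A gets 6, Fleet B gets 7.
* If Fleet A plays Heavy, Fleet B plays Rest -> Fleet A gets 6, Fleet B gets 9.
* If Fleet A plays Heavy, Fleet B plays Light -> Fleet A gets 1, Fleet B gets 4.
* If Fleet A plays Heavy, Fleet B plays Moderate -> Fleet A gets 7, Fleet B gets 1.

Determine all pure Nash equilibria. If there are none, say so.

(Light, Rest): Fleet A can switch to Moderate (0 → 9). Not NE.
(Light, Light): Fleet A can switch to Moderate (5 → 8). Not NE.
(Light, Moderate): Fleet A can switch to Moderate (5 → 6). Not NE.
(Moderate, Rest): Fleet A gets 9, best alternative 6; Fleet B gets 9, best alternative 7. No profitable deviation — NE.
(Moderate, Light): Fleet B can switch to Rest (3 → 9). Not NE.
(Moderate, Moderate): Fleet A can switch to Heavy (6 → 7). Not NE.
(Heavy, Rest): Fleet A can switch to Moderate (6 → 9). Not NE.
(The remaining 2 profiles each have a profitable deviation by the same check.)

The unique pure-strategy Nash equilibrium is (Moderate, Rest).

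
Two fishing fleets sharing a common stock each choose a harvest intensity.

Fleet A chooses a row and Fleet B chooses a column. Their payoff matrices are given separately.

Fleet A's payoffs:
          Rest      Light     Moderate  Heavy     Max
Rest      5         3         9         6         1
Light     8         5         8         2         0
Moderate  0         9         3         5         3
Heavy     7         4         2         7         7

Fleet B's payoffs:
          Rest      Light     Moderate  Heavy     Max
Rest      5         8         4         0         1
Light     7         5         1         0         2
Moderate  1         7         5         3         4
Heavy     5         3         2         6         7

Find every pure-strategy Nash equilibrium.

(Light, Rest), (Moderate, Light), (Heavy, Max)

Fleet A against Rest: payoffs 5, 8, 0, 7 → best response Light.
Fleet A against Light: payoffs 3, 5, 9, 4 → best response Moderate.
Fleet A against Moderate: payoffs 9, 8, 3, 2 → best response Rest.
Fleet A against Heavy: payoffs 6, 2, 5, 7 → best response Heavy.
Fleet A against Max: payoffs 1, 0, 3, 7 → best response Heavy.
Fleet B against Rest: payoffs 5, 8, 4, 0, 1 → best response Light.
Fleet B against Light: payoffs 7, 5, 1, 0, 2 → best response Rest.
Fleet B against Moderate: payoffs 1, 7, 5, 3, 4 → best response Light.
Fleet B against Heavy: payoffs 5, 3, 2, 6, 7 → best response Max.
Mutual best responses: (Light, Rest); (Moderate, Light); (Heavy, Max).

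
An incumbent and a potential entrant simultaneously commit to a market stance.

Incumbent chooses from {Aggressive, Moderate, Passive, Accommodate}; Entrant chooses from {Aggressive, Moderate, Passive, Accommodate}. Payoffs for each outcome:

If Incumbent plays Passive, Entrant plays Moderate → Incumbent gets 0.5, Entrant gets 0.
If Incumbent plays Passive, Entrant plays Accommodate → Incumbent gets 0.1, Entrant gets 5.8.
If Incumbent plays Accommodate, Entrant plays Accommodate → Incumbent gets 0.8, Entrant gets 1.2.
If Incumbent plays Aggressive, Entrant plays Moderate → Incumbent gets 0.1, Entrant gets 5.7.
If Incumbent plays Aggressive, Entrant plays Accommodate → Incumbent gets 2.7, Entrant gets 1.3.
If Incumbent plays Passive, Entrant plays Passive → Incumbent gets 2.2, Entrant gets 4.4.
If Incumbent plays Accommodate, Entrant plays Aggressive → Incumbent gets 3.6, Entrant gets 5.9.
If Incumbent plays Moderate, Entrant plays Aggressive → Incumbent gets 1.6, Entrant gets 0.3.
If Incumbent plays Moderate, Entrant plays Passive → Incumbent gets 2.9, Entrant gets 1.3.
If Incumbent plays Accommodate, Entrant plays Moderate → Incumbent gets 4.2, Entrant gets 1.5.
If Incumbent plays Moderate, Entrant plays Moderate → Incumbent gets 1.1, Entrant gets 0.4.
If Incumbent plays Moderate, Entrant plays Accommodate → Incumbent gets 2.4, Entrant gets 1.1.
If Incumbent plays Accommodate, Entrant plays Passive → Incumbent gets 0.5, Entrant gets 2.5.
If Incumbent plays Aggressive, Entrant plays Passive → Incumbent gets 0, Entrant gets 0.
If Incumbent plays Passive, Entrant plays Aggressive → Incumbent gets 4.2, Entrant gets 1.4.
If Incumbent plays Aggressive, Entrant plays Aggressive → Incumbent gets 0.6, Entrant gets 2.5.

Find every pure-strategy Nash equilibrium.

Check each profile: it is a Nash equilibrium iff no player can strictly gain by switching unilaterally.
(Aggressive, Aggressive): Incumbent can switch to Moderate (0.6 → 1.6). Not NE.
(Aggressive, Moderate): Incumbent can switch to Moderate (0.1 → 1.1). Not NE.
(Aggressive, Passive): Incumbent can switch to Moderate (0 → 2.9). Not NE.
(Aggressive, Accommodate): Entrant can switch to Aggressive (1.3 → 2.5). Not NE.
(Moderate, Aggressive): Incumbent can switch to Passive (1.6 → 4.2). Not NE.
(Moderate, Moderate): Incumbent can switch to Accommodate (1.1 → 4.2). Not NE.
(Moderate, Passive): Incumbent gets 2.9, best alternative 2.2; Entrant gets 1.3, best alternative 1.1. No profitable deviation — NE.
(Moderate, Accommodate): Incumbent can switch to Aggressive (2.4 → 2.7). Not NE.
(Passive, Aggressive): Entrant can switch to Passive (1.4 → 4.4). Not NE.
(Passive, Moderate): Incumbent can switch to Moderate (0.5 → 1.1). Not NE.
(Passive, Passive): Incumbent can switch to Moderate (2.2 → 2.9). Not NE.
(Passive, Accommodate): Incumbent can switch to Aggressive (0.1 → 2.7). Not NE.
(Accommodate, Aggressive): Incumbent can switch to Passive (3.6 → 4.2). Not NE.
(The remaining 3 profiles each have a profitable deviation by the same check.)

Pure NE: (Moderate, Passive)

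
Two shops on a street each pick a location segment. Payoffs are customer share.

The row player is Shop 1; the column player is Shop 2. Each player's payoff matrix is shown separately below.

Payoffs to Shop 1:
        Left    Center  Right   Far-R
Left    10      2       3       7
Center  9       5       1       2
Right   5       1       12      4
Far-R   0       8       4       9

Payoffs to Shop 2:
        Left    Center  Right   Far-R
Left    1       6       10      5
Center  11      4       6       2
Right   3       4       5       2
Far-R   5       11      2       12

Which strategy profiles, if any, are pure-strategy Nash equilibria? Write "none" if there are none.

Check each profile: it is a Nash equilibrium iff no player can strictly gain by switching unilaterally.
(Left, Left): Shop 2 can switch to Center (1 → 6). Not NE.
(Left, Center): Shop 1 can switch to Center (2 → 5). Not NE.
(Left, Right): Shop 1 can switch to Right (3 → 12). Not NE.
(Left, Far-R): Shop 1 can switch to Far-R (7 → 9). Not NE.
(Center, Left): Shop 1 can switch to Left (9 → 10). Not NE.
(Center, Center): Shop 1 can switch to Far-R (5 → 8). Not NE.
(Center, Right): Shop 1 can switch to Left (1 → 3). Not NE.
(Center, Far-R): Shop 1 can switch to Left (2 → 7). Not NE.
(Right, Left): Shop 1 can switch to Left (5 → 10). Not NE.
(Right, Center): Shop 1 can switch to Left (1 → 2). Not NE.
(Right, Right): Shop 1 gets 12, best alternative 4; Shop 2 gets 5, best alternative 4. No profitable deviation — NE.
(Far-R, Far-R): Shop 1 gets 9, best alternative 7; Shop 2 gets 12, best alternative 11. No profitable deviation — NE.
(The remaining 4 profiles each have a profitable deviation by the same check.)

The pure Nash equilibria are (Right, Right) and (Far-R, Far-R).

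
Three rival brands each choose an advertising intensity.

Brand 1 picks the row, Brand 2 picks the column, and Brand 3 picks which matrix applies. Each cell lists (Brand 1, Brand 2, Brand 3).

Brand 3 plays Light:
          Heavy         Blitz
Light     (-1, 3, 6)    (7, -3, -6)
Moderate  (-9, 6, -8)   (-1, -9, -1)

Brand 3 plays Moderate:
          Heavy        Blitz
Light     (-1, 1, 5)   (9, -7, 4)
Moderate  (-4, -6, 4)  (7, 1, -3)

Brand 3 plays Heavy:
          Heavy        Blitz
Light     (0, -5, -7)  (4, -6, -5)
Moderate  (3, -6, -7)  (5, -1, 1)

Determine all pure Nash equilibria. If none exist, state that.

The pure Nash equilibria are (Light, Heavy, Light) and (Moderate, Blitz, Heavy).

For each strategy profile, look for a profitable unilateral deviation.
(Light, Heavy, Light): Brand 1 gets -1, best alternative -9; Brand 2 gets 3, best alternative -3; Brand 3 gets 6, best alternative 5. No profitable deviation — NE.
(Light, Heavy, Moderate): Brand 3 can switch to Light (5 → 6). Not NE.
(Light, Heavy, Heavy): Brand 1 can switch to Moderate (0 → 3). Not NE.
(Light, Blitz, Light): Brand 2 can switch to Heavy (-3 → 3). Not NE.
(Light, Blitz, Moderate): Brand 2 can switch to Heavy (-7 → 1). Not NE.
(Light, Blitz, Heavy): Brand 1 can switch to Moderate (4 → 5). Not NE.
(Moderate, Heavy, Light): Brand 1 can switch to Light (-9 → -1). Not NE.
(Moderate, Heavy, Moderate): Brand 1 can switch to Light (-4 → -1). Not NE.
(Moderate, Heavy, Heavy): Brand 2 can switch to Blitz (-6 → -1). Not NE.
(Moderate, Blitz, Heavy): Brand 1 gets 5, best alternative 4; Brand 2 gets -1, best alternative -6; Brand 3 gets 1, best alternative -1. No profitable deviation — NE.
(The remaining 2 profiles each have a profitable deviation by the same check.)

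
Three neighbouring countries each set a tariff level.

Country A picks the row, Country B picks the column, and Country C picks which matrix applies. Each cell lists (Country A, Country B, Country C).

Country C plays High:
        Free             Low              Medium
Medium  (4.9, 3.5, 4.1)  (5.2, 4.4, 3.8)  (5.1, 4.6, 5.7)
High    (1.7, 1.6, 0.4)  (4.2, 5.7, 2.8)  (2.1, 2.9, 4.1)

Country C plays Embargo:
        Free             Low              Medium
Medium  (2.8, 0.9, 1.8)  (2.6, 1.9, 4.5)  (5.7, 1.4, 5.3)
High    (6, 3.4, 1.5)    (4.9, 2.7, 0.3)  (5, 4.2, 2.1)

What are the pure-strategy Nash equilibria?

Pure NE: (Medium, Medium, High)

For each strategy profile, look for a profitable unilateral deviation.
(Medium, Free, High): Country B can switch to Low (3.5 → 4.4). Not NE.
(Medium, Free, Embargo): Country A can switch to High (2.8 → 6). Not NE.
(Medium, Low, High): Country B can switch to Medium (4.4 → 4.6). Not NE.
(Medium, Low, Embargo): Country A can switch to High (2.6 → 4.9). Not NE.
(Medium, Medium, High): Country A gets 5.1, best alternative 2.1; Country B gets 4.6, best alternative 4.4; Country C gets 5.7, best alternative 5.3. No profitable deviation — NE.
(Medium, Medium, Embargo): Country B can switch to Low (1.4 → 1.9). Not NE.
(High, Free, High): Country A can switch to Medium (1.7 → 4.9). Not NE.
(High, Free, Embargo): Country B can switch to Medium (3.4 → 4.2). Not NE.
(High, Low, High): Country A can switch to Medium (4.2 → 5.2). Not NE.
(The remaining 3 profiles each have a profitable deviation by the same check.)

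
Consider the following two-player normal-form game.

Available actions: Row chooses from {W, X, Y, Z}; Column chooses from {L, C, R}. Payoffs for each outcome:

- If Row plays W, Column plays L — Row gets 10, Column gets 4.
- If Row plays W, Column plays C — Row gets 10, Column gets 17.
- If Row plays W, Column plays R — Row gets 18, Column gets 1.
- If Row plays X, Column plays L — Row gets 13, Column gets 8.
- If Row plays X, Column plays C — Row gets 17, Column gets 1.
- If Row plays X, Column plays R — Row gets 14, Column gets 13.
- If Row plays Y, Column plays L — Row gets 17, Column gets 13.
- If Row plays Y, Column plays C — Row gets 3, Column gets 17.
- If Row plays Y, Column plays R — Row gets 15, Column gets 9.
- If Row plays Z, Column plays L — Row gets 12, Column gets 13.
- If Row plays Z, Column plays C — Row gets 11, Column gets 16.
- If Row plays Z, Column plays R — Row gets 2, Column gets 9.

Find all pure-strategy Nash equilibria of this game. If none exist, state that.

Row against L: payoffs 10, 13, 17, 12 → best response Y.
Row against C: payoffs 10, 17, 3, 11 → best response X.
Row against R: payoffs 18, 14, 15, 2 → best response W.
Column against W: payoffs 4, 17, 1 → best response C.
Column against X: payoffs 8, 1, 13 → best response R.
Column against Y: payoffs 13, 17, 9 → best response C.
Column against Z: payoffs 13, 16, 9 → best response C.
No profile is a mutual best response for all players.

There is no pure-strategy Nash equilibrium.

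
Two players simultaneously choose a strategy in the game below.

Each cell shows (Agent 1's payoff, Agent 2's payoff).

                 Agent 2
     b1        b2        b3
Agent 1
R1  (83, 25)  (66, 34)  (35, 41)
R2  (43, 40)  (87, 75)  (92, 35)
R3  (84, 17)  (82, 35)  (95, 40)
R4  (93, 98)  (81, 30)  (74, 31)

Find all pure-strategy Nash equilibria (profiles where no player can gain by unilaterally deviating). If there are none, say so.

Pure-strategy Nash equilibria: (R2, b2); (R3, b3); (R4, b1)

Agent 1 against b1: payoffs 83, 43, 84, 93 → best response R4.
Agent 1 against b2: payoffs 66, 87, 82, 81 → best response R2.
Agent 1 against b3: payoffs 35, 92, 95, 74 → best response R3.
Agent 2 against R1: payoffs 25, 34, 41 → best response b3.
Agent 2 against R2: payoffs 40, 75, 35 → best response b2.
Agent 2 against R3: payoffs 17, 35, 40 → best response b3.
Agent 2 against R4: payoffs 98, 30, 31 → best response b1.
Mutual best responses: (R2, b2); (R3, b3); (R4, b1).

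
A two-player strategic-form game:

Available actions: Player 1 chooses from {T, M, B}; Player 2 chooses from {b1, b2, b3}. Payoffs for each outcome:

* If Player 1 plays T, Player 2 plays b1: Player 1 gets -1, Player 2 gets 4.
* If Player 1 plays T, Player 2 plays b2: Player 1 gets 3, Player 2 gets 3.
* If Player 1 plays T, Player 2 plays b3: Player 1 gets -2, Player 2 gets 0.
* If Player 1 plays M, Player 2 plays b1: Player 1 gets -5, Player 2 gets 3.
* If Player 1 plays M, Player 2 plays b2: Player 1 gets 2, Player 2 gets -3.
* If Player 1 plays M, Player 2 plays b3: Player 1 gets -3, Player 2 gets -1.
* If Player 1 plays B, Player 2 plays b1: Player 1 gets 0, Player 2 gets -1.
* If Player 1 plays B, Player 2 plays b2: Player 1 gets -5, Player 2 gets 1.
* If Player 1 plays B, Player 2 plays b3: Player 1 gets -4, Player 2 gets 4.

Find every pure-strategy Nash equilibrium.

(T, b1): Player 1 can switch to B (-1 → 0). Not NE.
(T, b2): Player 2 can switch to b1 (3 → 4). Not NE.
(T, b3): Player 2 can switch to b1 (0 → 4). Not NE.
(M, b1): Player 1 can switch to T (-5 → -1). Not NE.
(M, b2): Player 1 can switch to T (2 → 3). Not NE.
(M, b3): Player 1 can switch to T (-3 → -2). Not NE.
(B, b1): Player 2 can switch to b2 (-1 → 1). Not NE.
(B, b2): Player 1 can switch to T (-5 → 3). Not NE.
(B, b3): Player 1 can switch to T (-4 → -2). Not NE.

This game has no pure Nash equilibrium.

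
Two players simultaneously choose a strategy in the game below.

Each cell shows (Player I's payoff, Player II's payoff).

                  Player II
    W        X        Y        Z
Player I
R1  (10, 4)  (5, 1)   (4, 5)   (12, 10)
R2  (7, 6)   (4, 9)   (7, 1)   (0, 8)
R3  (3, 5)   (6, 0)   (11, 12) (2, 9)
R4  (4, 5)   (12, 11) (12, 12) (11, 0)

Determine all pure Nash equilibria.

The pure Nash equilibria are (R1, Z) and (R4, Y).

Check each profile: it is a Nash equilibrium iff no player can strictly gain by switching unilaterally.
(R1, W): Player II can switch to Y (4 → 5). Not NE.
(R1, X): Player I can switch to R3 (5 → 6). Not NE.
(R1, Y): Player I can switch to R2 (4 → 7). Not NE.
(R1, Z): Player I gets 12, best alternative 11; Player II gets 10, best alternative 5. No profitable deviation — NE.
(R2, W): Player I can switch to R1 (7 → 10). Not NE.
(R2, X): Player I can switch to R1 (4 → 5). Not NE.
(R2, Y): Player I can switch to R3 (7 → 11). Not NE.
(R4, Y): Player I gets 12, best alternative 11; Player II gets 12, best alternative 11. No profitable deviation — NE.
(The remaining 8 profiles each have a profitable deviation by the same check.)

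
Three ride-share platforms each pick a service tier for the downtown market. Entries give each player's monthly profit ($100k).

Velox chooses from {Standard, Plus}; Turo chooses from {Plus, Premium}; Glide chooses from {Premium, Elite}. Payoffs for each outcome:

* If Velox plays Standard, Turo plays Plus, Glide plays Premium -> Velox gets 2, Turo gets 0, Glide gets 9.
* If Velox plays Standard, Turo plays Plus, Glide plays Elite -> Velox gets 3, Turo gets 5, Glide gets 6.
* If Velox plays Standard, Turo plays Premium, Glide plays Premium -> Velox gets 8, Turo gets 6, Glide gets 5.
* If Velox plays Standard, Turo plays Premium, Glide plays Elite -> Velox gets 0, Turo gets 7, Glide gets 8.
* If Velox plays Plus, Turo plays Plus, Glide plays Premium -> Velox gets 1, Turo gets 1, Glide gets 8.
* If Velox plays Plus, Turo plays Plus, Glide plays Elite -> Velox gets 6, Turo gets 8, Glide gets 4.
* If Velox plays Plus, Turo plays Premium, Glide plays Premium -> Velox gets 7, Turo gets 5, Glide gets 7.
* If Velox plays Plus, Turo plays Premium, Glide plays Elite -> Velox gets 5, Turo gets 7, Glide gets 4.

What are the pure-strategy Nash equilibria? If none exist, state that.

There is no pure-strategy Nash equilibrium.

(Standard, Plus, Premium): Turo can switch to Premium (0 → 6). Not NE.
(Standard, Plus, Elite): Velox can switch to Plus (3 → 6). Not NE.
(Standard, Premium, Premium): Glide can switch to Elite (5 → 8). Not NE.
(Standard, Premium, Elite): Velox can switch to Plus (0 → 5). Not NE.
(Plus, Plus, Premium): Velox can switch to Standard (1 → 2). Not NE.
(Plus, Plus, Elite): Glide can switch to Premium (4 → 8). Not NE.
(Plus, Premium, Premium): Velox can switch to Standard (7 → 8). Not NE.
(Plus, Premium, Elite): Turo can switch to Plus (7 → 8). Not NE.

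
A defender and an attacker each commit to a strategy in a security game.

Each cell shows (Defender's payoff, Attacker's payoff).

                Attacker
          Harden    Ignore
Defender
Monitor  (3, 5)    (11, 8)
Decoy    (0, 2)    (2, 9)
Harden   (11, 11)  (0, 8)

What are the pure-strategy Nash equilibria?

Mark each player's best response to every combination of opponents' strategies; a profile where every player is best-responding is a pure Nash equilibrium.
Defender against Harden: payoffs 3, 0, 11 → best response Harden.
Defender against Ignore: payoffs 11, 2, 0 → best response Monitor.
Attacker against Monitor: payoffs 5, 8 → best response Ignore.
Attacker against Decoy: payoffs 2, 9 → best response Ignore.
Attacker against Harden: payoffs 11, 8 → best response Harden.
Mutual best responses: (Monitor, Ignore); (Harden, Harden).

Pure-strategy Nash equilibria: (Monitor, Ignore) and (Harden, Harden)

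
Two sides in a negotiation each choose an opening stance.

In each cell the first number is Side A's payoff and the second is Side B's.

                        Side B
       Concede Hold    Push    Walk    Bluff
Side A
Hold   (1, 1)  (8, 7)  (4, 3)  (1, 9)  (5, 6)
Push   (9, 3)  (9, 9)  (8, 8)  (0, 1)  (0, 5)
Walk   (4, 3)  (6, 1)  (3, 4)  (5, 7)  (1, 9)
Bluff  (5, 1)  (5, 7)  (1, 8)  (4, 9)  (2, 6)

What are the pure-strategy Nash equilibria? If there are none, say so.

The unique pure-strategy Nash equilibrium is (Push, Hold).

Side A against Concede: payoffs 1, 9, 4, 5 → best response Push.
Side A against Hold: payoffs 8, 9, 6, 5 → best response Push.
Side A against Push: payoffs 4, 8, 3, 1 → best response Push.
Side A against Walk: payoffs 1, 0, 5, 4 → best response Walk.
Side A against Bluff: payoffs 5, 0, 1, 2 → best response Hold.
Side B against Hold: payoffs 1, 7, 3, 9, 6 → best response Walk.
Side B against Push: payoffs 3, 9, 8, 1, 5 → best response Hold.
Side B against Walk: payoffs 3, 1, 4, 7, 9 → best response Bluff.
Side B against Bluff: payoffs 1, 7, 8, 9, 6 → best response Walk.
Mutual best responses: (Push, Hold).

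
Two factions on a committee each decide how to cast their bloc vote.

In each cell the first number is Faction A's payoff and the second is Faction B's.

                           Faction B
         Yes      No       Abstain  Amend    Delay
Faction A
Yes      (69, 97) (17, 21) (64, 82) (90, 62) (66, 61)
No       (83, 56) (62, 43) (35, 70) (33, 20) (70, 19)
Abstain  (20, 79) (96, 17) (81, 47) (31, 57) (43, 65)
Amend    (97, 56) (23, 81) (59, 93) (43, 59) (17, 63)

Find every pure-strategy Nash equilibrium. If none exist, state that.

(Yes, Yes): Faction A can switch to No (69 → 83). Not NE.
(Yes, No): Faction A can switch to No (17 → 62). Not NE.
(Yes, Abstain): Faction A can switch to Abstain (64 → 81). Not NE.
(Yes, Amend): Faction B can switch to Yes (62 → 97). Not NE.
(Yes, Delay): Faction A can switch to No (66 → 70). Not NE.
(No, Yes): Faction A can switch to Amend (83 → 97). Not NE.
(The remaining 14 profiles each have a profitable deviation by the same check.)

There is no pure-strategy Nash equilibrium.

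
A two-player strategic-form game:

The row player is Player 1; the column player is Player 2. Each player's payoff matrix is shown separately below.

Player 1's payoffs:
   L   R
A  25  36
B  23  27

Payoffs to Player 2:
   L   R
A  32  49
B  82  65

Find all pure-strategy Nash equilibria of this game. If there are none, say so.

For each strategy profile, look for a profitable unilateral deviation.
(A, L): Player 2 can switch to R (32 → 49). Not NE.
(A, R): Player 1 gets 36, best alternative 27; Player 2 gets 49, best alternative 32. No profitable deviation — NE.
(B, L): Player 1 can switch to A (23 → 25). Not NE.
(B, R): Player 1 can switch to A (27 → 36). Not NE.

Pure NE: (A, R)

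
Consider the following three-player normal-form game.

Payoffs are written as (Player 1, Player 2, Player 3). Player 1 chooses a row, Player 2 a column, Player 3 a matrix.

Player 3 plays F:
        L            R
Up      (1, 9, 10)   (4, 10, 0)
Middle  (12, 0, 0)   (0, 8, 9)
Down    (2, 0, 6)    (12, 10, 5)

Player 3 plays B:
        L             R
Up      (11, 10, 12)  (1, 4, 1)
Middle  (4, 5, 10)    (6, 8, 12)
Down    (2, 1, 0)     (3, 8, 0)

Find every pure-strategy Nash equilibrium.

(Up, L, F): Player 1 can switch to Middle (1 → 12). Not NE.
(Up, L, B): Player 1 gets 11, best alternative 4; Player 2 gets 10, best alternative 4; Player 3 gets 12, best alternative 10. No profitable deviation — NE.
(Up, R, F): Player 1 can switch to Down (4 → 12). Not NE.
(Up, R, B): Player 1 can switch to Middle (1 → 6). Not NE.
(Middle, L, F): Player 2 can switch to R (0 → 8). Not NE.
(Middle, L, B): Player 1 can switch to Up (4 → 11). Not NE.
(Middle, R, F): Player 1 can switch to Up (0 → 4). Not NE.
(Middle, R, B): Player 1 gets 6, best alternative 3; Player 2 gets 8, best alternative 5; Player 3 gets 12, best alternative 9. No profitable deviation — NE.
(Down, L, F): Player 1 can switch to Middle (2 → 12). Not NE.
(Down, L, B): Player 1 can switch to Up (2 → 11). Not NE.
(Down, R, F): Player 1 gets 12, best alternative 4; Player 2 gets 10, best alternative 0; Player 3 gets 5, best alternative 0. No profitable deviation — NE.
(The remaining 1 profile has a profitable deviation by the same check.)

(Up, L, B); (Middle, R, B); (Down, R, F)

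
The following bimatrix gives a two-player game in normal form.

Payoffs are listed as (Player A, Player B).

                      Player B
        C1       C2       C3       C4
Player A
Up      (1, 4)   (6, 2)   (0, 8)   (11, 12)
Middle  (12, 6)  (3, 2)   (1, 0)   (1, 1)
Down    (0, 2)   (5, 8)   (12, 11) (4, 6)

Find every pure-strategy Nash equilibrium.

The pure Nash equilibria are (Up, C4) and (Middle, C1) and (Down, C3).

(Up, C1): Player A can switch to Middle (1 → 12). Not NE.
(Up, C2): Player B can switch to C1 (2 → 4). Not NE.
(Up, C3): Player A can switch to Middle (0 → 1). Not NE.
(Up, C4): Player A gets 11, best alternative 4; Player B gets 12, best alternative 8. No profitable deviation — NE.
(Middle, C1): Player A gets 12, best alternative 1; Player B gets 6, best alternative 2. No profitable deviation — NE.
(Middle, C2): Player A can switch to Up (3 → 6). Not NE.
(Middle, C3): Player A can switch to Down (1 → 12). Not NE.
(Middle, C4): Player A can switch to Up (1 → 11). Not NE.
(Down, C1): Player A can switch to Up (0 → 1). Not NE.
(Down, C2): Player A can switch to Up (5 → 6). Not NE.
(Down, C3): Player A gets 12, best alternative 1; Player B gets 11, best alternative 8. No profitable deviation — NE.
(Down, C4): Player A can switch to Up (4 → 11). Not NE.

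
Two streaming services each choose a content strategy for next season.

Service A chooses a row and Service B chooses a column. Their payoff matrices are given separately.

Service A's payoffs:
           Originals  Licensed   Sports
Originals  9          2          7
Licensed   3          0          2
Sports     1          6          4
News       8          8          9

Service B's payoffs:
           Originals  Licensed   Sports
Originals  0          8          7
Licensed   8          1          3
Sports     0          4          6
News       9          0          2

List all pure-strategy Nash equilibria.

There is no pure-strategy Nash equilibrium.

(Originals, Originals): Service B can switch to Licensed (0 → 8). Not NE.
(Originals, Licensed): Service A can switch to Sports (2 → 6). Not NE.
(Originals, Sports): Service A can switch to News (7 → 9). Not NE.
(Licensed, Originals): Service A can switch to Originals (3 → 9). Not NE.
(Licensed, Licensed): Service A can switch to Originals (0 → 2). Not NE.
(Licensed, Sports): Service A can switch to Originals (2 → 7). Not NE.
(Sports, Originals): Service A can switch to Originals (1 → 9). Not NE.
(Sports, Licensed): Service A can switch to News (6 → 8). Not NE.
(The remaining 4 profiles each have a profitable deviation by the same check.)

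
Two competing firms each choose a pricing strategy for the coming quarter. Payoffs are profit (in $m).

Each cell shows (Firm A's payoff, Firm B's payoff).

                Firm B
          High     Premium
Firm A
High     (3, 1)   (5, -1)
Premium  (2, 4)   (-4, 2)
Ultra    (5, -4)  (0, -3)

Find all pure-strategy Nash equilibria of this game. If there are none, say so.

This game has no pure Nash equilibrium.

(High, High): Firm A can switch to Ultra (3 → 5). Not NE.
(High, Premium): Firm B can switch to High (-1 → 1). Not NE.
(Premium, High): Firm A can switch to High (2 → 3). Not NE.
(Premium, Premium): Firm A can switch to High (-4 → 5). Not NE.
(Ultra, High): Firm B can switch to Premium (-4 → -3). Not NE.
(Ultra, Premium): Firm A can switch to High (0 → 5). Not NE.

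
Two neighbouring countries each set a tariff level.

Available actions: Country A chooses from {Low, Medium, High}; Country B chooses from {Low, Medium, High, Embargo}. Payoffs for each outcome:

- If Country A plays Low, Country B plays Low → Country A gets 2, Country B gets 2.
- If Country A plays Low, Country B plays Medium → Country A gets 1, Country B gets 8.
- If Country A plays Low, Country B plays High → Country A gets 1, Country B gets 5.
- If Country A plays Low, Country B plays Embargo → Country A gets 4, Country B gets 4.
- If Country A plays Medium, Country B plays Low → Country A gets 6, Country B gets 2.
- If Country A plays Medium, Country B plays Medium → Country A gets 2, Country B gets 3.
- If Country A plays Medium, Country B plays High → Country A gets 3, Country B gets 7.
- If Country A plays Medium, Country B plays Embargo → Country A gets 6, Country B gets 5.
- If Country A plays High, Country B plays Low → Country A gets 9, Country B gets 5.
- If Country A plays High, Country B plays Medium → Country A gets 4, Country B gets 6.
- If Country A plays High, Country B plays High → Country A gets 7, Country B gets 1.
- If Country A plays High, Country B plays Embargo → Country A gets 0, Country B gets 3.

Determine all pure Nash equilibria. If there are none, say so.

The unique pure-strategy Nash equilibrium is (High, Medium).

For each player, find the best response to each opponent profile; mutual best responses are the pure NE.
Country A against Low: payoffs 2, 6, 9 → best response High.
Country A against Medium: payoffs 1, 2, 4 → best response High.
Country A against High: payoffs 1, 3, 7 → best response High.
Country A against Embargo: payoffs 4, 6, 0 → best response Medium.
Country B against Low: payoffs 2, 8, 5, 4 → best response Medium.
Country B against Medium: payoffs 2, 3, 7, 5 → best response High.
Country B against High: payoffs 5, 6, 1, 3 → best response Medium.
Mutual best responses: (High, Medium).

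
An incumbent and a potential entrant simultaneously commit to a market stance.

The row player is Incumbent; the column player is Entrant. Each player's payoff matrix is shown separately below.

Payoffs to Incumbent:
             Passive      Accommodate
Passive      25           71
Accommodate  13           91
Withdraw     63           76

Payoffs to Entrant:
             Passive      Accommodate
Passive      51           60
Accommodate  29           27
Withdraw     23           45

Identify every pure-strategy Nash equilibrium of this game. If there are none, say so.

There is no pure-strategy Nash equilibrium.

Incumbent against Passive: payoffs 25, 13, 63 → best response Withdraw.
Incumbent against Accommodate: payoffs 71, 91, 76 → best response Accommodate.
Entrant against Passive: payoffs 51, 60 → best response Accommodate.
Entrant against Accommodate: payoffs 29, 27 → best response Passive.
Entrant against Withdraw: payoffs 23, 45 → best response Accommodate.
No profile is a mutual best response for all players.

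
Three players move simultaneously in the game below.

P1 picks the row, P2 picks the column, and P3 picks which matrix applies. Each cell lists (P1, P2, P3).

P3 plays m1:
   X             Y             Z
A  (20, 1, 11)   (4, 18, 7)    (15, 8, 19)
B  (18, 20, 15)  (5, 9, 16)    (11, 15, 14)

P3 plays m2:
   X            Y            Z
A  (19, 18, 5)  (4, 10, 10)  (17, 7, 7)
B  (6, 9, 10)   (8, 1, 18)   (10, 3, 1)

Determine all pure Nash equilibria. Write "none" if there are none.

(A, X, m1): P2 can switch to Y (1 → 18). Not NE.
(A, X, m2): P3 can switch to m1 (5 → 11). Not NE.
(A, Y, m1): P1 can switch to B (4 → 5). Not NE.
(A, Y, m2): P1 can switch to B (4 → 8). Not NE.
(A, Z, m1): P2 can switch to Y (8 → 18). Not NE.
(A, Z, m2): P2 can switch to X (7 → 18). Not NE.
(B, X, m1): P1 can switch to A (18 → 20). Not NE.
(B, X, m2): P1 can switch to A (6 → 19). Not NE.
(B, Y, m1): P2 can switch to X (9 → 20). Not NE.
(B, Y, m2): P2 can switch to X (1 → 9). Not NE.
(B, Z, m1): P1 can switch to A (11 → 15). Not NE.
(B, Z, m2): P1 can switch to A (10 → 17). Not NE.

No pure-strategy Nash equilibrium.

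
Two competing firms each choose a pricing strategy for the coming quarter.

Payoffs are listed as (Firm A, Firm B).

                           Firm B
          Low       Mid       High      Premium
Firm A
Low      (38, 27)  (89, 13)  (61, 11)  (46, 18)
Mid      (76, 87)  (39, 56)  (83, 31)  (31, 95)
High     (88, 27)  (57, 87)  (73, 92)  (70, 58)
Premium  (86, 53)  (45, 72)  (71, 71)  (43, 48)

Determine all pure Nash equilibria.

Firm A against Low: payoffs 38, 76, 88, 86 → best response High.
Firm A against Mid: payoffs 89, 39, 57, 45 → best response Low.
Firm A against High: payoffs 61, 83, 73, 71 → best response Mid.
Firm A against Premium: payoffs 46, 31, 70, 43 → best response High.
Firm B against Low: payoffs 27, 13, 11, 18 → best response Low.
Firm B against Mid: payoffs 87, 56, 31, 95 → best response Premium.
Firm B against High: payoffs 27, 87, 92, 58 → best response High.
Firm B against Premium: payoffs 53, 72, 71, 48 → best response Mid.
No profile is a mutual best response for all players.

none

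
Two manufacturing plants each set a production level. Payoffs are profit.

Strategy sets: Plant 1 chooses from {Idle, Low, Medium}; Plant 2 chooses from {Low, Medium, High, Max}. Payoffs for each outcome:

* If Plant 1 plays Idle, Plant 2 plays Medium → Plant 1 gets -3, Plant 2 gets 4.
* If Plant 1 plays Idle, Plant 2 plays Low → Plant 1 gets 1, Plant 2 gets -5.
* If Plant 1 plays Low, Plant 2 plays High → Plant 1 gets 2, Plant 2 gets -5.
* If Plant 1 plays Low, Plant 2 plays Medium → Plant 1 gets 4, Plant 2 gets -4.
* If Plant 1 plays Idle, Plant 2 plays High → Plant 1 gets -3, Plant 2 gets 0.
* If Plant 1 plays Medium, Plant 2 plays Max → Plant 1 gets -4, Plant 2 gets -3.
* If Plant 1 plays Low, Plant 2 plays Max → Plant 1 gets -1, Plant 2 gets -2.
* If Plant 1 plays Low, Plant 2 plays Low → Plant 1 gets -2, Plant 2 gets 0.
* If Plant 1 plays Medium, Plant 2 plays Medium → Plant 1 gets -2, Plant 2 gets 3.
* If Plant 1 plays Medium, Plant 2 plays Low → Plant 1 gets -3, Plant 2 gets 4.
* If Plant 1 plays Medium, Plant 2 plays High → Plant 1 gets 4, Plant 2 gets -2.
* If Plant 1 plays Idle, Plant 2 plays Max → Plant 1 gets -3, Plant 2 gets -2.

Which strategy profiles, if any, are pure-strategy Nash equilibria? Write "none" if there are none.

(Idle, Low): Plant 2 can switch to Medium (-5 → 4). Not NE.
(Idle, Medium): Plant 1 can switch to Low (-3 → 4). Not NE.
(Idle, High): Plant 1 can switch to Low (-3 → 2). Not NE.
(Idle, Max): Plant 1 can switch to Low (-3 → -1). Not NE.
(Low, Low): Plant 1 can switch to Idle (-2 → 1). Not NE.
(Low, Medium): Plant 2 can switch to Low (-4 → 0). Not NE.
(Low, High): Plant 1 can switch to Medium (2 → 4). Not NE.
(Low, Max): Plant 2 can switch to Low (-2 → 0). Not NE.
(The remaining 4 profiles each have a profitable deviation by the same check.)

There is no pure-strategy Nash equilibrium.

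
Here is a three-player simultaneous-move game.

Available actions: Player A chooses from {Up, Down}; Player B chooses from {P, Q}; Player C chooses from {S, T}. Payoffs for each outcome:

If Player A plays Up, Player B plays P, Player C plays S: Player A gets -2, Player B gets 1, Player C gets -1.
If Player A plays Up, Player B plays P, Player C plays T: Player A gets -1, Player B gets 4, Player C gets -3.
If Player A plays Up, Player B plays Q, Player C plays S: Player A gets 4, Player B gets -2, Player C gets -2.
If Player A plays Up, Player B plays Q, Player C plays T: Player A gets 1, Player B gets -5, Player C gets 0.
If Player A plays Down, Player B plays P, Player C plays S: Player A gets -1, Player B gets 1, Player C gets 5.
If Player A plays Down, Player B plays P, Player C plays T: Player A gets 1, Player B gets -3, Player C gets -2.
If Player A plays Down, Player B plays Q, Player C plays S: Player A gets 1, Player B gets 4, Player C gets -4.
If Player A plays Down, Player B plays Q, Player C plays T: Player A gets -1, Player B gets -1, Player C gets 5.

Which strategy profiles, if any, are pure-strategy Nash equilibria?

For each strategy profile, look for a profitable unilateral deviation.
(Up, P, S): Player A can switch to Down (-2 → -1). Not NE.
(Up, P, T): Player A can switch to Down (-1 → 1). Not NE.
(Up, Q, S): Player B can switch to P (-2 → 1). Not NE.
(Up, Q, T): Player B can switch to P (-5 → 4). Not NE.
(Down, P, S): Player B can switch to Q (1 → 4). Not NE.
(Down, P, T): Player B can switch to Q (-3 → -1). Not NE.
(Down, Q, S): Player A can switch to Up (1 → 4). Not NE.
(Down, Q, T): Player A can switch to Up (-1 → 1). Not NE.

No pure-strategy Nash equilibrium.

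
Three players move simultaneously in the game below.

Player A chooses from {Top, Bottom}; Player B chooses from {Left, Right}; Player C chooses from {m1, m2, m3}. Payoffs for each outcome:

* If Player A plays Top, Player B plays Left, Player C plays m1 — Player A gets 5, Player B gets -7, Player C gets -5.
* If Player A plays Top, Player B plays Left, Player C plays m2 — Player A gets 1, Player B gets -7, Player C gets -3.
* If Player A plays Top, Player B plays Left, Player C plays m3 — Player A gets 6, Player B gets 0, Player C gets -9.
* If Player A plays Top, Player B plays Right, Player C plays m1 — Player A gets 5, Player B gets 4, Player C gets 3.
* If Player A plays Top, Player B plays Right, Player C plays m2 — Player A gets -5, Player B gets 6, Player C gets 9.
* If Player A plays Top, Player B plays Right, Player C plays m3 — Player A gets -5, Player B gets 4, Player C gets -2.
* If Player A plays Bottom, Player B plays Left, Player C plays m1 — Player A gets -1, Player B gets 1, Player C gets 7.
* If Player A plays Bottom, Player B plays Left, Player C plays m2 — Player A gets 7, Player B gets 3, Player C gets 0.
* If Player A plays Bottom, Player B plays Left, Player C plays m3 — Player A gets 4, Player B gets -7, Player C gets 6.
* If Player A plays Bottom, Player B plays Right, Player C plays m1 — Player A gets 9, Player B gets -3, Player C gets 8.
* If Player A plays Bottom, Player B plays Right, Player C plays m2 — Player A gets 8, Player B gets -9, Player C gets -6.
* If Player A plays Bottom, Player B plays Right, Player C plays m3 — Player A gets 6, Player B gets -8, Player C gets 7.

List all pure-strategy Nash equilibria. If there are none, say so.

No pure-strategy Nash equilibrium.

(Top, Left, m1): Player B can switch to Right (-7 → 4). Not NE.
(Top, Left, m2): Player A can switch to Bottom (1 → 7). Not NE.
(Top, Left, m3): Player B can switch to Right (0 → 4). Not NE.
(Top, Right, m1): Player A can switch to Bottom (5 → 9). Not NE.
(Top, Right, m2): Player A can switch to Bottom (-5 → 8). Not NE.
(Top, Right, m3): Player A can switch to Bottom (-5 → 6). Not NE.
(Bottom, Left, m1): Player A can switch to Top (-1 → 5). Not NE.
(Bottom, Left, m2): Player C can switch to m1 (0 → 7). Not NE.
(Bottom, Left, m3): Player A can switch to Top (4 → 6). Not NE.
(Bottom, Right, m1): Player B can switch to Left (-3 → 1). Not NE.
(Bottom, Right, m2): Player B can switch to Left (-9 → 3). Not NE.
(Bottom, Right, m3): Player B can switch to Left (-8 → -7). Not NE.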